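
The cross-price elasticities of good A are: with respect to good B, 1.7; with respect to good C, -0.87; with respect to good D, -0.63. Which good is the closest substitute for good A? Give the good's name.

Substitutes have ε > 0. Among the positive values, 1.7 (good B) is largest.

good B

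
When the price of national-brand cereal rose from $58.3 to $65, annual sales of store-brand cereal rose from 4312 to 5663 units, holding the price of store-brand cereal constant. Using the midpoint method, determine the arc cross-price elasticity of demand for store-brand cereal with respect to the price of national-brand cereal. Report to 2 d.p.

2.49

ΔQ_A = 5663 − 4312 = 1351; ΔP_B = 65 − 58.3 = 6.7.
Midpoints: Q̄_A = 4987.5, P̄_B = 61.65.
ε = (ΔQ_A/Q̄_A)/(ΔP_B/P̄_B) = (1351/4987.5)/(6.7/61.65) ≈ 2.49.
ε > 0: store-brand cereal and national-brand cereal are substitutes.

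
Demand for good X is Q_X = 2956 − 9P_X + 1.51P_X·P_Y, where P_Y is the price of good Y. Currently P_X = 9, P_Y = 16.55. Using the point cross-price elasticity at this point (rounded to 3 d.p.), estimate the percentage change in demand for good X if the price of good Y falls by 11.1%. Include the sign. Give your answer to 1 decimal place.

-0.8%

At P_X = 9, P_Y = 16.55: Q_X = 3099.914.
∂Q_X/∂P_Y = 1.51P_X = 13.5900.
ε = (∂Q_X/∂P_Y)(P_Y/Q_X) = 13.5900 × 16.55/3099.914 ≈ 0.073.
%ΔQ_X ≈ ε × %ΔP_Y = 0.073 × (-11.1%) = -0.8%.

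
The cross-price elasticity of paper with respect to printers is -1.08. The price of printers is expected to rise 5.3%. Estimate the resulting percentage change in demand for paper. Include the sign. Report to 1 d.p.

-5.7%

%ΔQ ≈ ε × %ΔP of printers = -1.08 × (5.3%) = -5.7%.
Demand for paper falls by about 5.7%.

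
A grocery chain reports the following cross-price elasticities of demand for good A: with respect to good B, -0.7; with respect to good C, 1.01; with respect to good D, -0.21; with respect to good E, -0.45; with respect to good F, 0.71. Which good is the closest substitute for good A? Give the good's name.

Substitutes have ε > 0. Among the positive values, 1.01 (good C) is largest.

good C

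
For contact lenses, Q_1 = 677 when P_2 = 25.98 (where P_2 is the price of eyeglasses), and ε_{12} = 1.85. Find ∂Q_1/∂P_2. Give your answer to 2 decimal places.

48.21

ε = (∂Q_1/∂P_2)·(P_2/Q_1) ⇒ ∂Q_1/∂P_2 = ε·Q_1/P_2 = 1.85 × 677/25.98 ≈ 48.21.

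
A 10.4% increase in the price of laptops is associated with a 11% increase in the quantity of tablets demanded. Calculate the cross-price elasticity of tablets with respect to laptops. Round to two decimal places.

ε = (%ΔQ of tablets) / (%ΔP of laptops) = (11%) / (10.4%) ≈ 1.06.
Positive cross-price elasticity: substitutes.

1.06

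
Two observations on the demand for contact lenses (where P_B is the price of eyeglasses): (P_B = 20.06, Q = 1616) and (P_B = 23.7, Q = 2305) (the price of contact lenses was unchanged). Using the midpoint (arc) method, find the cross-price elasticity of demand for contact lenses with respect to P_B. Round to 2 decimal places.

ΔQ_A = 2305 − 1616 = 689; ΔP_B = 23.7 − 20.06 = 3.64.
Midpoints: Q̄_A = 1960.5, P̄_B = 21.88.
ε = (ΔQ_A/Q̄_A)/(ΔP_B/P̄_B) = (689/1960.5)/(3.64/21.88) ≈ 2.11.
ε > 0: contact lenses and eyeglasses are substitutes.

2.11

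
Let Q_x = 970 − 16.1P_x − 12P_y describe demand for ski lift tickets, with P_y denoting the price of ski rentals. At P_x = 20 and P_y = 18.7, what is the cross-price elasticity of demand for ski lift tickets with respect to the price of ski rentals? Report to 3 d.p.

-0.530

At P_x = 20 and P_y = 18.7: Q_x = 423.6.
∂Q_x/∂P_y = -12.
ε = (∂Q_x/∂P_y)(P_y/Q_x) = -12 × (18.7/423.6) ≈ -0.530.
Since ε < 0, ski lift tickets and ski rentals are complements.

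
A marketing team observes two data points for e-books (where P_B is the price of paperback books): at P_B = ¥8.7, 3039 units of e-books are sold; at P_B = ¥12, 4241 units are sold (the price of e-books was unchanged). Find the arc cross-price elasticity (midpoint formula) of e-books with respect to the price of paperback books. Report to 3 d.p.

ΔQ_A = 4241 − 3039 = 1202; ΔP_B = 12 − 8.7 = 3.3.
Midpoints: Q̄_A = 3640.0, P̄_B = 10.35.
ε = (ΔQ_A/Q̄_A)/(ΔP_B/P̄_B) = (1202/3640.0)/(3.3/10.35) ≈ 1.036.
ε > 0: e-books and paperback books are substitutes.

1.036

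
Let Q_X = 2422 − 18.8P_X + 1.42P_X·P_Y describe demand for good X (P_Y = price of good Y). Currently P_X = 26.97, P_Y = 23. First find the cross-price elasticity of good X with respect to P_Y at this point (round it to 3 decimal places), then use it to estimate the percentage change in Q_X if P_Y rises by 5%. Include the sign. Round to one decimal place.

At P_X = 26.97, P_Y = 23: Q_X = 2795.804.
∂Q_X/∂P_Y = 1.42P_X = 38.2974.
ε = (∂Q_X/∂P_Y)(P_Y/Q_X) = 38.2974 × 23/2795.804 ≈ 0.315.
%ΔQ_X ≈ ε × %ΔP_Y = 0.315 × (5%) = 1.6%.

1.6%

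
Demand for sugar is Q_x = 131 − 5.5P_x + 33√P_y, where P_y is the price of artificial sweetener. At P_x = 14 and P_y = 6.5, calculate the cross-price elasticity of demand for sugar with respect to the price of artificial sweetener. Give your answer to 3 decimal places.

0.305

At P_x = 14 and P_y = 6.5: Q_x = 138.134.
∂Q_x/∂P_y = 33/(2√P_y) = 33/(2√6.5) = 6.4718.
ε = (∂Q_x/∂P_y)(P_y/Q_x) = 6.4718 × (6.5/138.134) ≈ 0.305.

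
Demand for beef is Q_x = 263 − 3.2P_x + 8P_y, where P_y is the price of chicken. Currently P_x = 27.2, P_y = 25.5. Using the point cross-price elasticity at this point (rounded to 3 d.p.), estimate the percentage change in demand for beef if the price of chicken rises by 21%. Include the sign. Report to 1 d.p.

11.3%

At P_x = 27.2, P_y = 25.5: Q_x = 379.96.
∂Q_x/∂P_y = 8.
ε = (∂Q_x/∂P_y)(P_y/Q_x) = 8.0000 × 25.5/379.96 ≈ 0.537.
%ΔQ_x ≈ ε × %ΔP_y = 0.537 × (21%) = 11.3%.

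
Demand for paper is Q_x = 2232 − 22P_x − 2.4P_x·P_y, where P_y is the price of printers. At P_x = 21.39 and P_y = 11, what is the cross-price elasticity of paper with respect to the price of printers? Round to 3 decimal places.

At P_x = 21.39 and P_y = 11: Q_x = 1196.724.
∂Q_x/∂P_y = -2.4P_x = -2.4(21.39) = -51.3360.
ε = (∂Q_x/∂P_y)(P_y/Q_x) = -51.3360 × (11/1196.724) ≈ -0.472.
ε < 0: complements.

-0.472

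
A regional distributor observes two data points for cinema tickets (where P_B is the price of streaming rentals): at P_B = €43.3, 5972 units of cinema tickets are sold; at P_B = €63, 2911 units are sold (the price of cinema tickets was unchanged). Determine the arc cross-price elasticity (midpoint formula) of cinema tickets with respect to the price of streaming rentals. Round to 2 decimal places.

-1.86

ΔQ_A = 2911 − 5972 = -3061; ΔP_B = 63 − 43.3 = 19.7.
Midpoints: Q̄_A = 4441.5, P̄_B = 53.15.
ε = (ΔQ_A/Q̄_A)/(ΔP_B/P̄_B) = (-3061/4441.5)/(19.7/53.15) ≈ -1.86.
ε < 0: cinema tickets and streaming rentals are complements.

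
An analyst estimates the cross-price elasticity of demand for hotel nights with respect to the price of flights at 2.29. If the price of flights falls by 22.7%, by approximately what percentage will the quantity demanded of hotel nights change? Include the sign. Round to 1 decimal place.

-52.0%

%ΔQ ≈ ε × %ΔP of flights = 2.29 × (-22.7%) = -52.0%.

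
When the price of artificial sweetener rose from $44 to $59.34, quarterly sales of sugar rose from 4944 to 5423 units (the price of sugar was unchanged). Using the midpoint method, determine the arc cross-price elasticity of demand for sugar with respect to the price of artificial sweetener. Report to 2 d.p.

ΔQ_A = 5423 − 4944 = 479; ΔP_B = 59.34 − 44 = 15.34.
Midpoints: Q̄_A = 5183.5, P̄_B = 51.67.
ε = (ΔQ_A/Q̄_A)/(ΔP_B/P̄_B) = (479/5183.5)/(15.34/51.67) ≈ 0.31.

0.31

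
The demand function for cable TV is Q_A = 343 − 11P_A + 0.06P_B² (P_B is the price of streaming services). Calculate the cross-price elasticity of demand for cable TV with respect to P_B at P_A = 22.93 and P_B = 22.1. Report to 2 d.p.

At P_A = 22.93 and P_B = 22.1: Q_A = 120.075.
∂Q_A/∂P_B = 0.12P_B = 0.12(22.1) = 2.6520.
ε = (∂Q_A/∂P_B)(P_B/Q_A) = 2.6520 × (22.1/120.075) ≈ 0.49.
ε > 0: substitutes.

0.49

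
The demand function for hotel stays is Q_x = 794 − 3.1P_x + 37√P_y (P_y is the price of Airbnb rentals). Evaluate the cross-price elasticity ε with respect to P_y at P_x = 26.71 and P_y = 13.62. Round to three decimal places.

0.081

At P_x = 26.71 and P_y = 13.62: Q_x = 847.749.
∂Q_x/∂P_y = 37/(2√P_y) = 37/(2√13.62) = 5.0128.
ε = (∂Q_x/∂P_y)(P_y/Q_x) = 5.0128 × (13.62/847.749) ≈ 0.081.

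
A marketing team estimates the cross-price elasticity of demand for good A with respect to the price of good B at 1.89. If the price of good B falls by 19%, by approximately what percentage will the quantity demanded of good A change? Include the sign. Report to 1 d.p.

-35.9%

%ΔQ ≈ ε × %ΔP of good B = 1.89 × (-19%) = -35.9%.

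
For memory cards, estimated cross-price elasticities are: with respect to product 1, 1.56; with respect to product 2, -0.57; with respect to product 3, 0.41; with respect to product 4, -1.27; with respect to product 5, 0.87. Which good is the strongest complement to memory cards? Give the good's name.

Complements have ε < 0. The most negative value is -1.27 (product 4).

product 4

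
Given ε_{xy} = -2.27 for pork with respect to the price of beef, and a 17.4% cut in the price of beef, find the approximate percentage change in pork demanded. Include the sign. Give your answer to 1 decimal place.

39.5%

%ΔQ ≈ ε × %ΔP of beef = -2.27 × (-17.4%) = 39.5%.
Demand for pork rises by about 39.5%.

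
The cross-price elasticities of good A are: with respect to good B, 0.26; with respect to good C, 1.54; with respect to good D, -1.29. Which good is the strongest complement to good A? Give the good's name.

Complements have ε < 0. The most negative value is -1.29 (good D).

good D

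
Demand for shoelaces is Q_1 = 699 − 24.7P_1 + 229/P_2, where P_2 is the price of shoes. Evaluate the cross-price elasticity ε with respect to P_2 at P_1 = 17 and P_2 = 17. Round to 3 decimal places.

-0.046

At P_1 = 17 and P_2 = 17: Q_1 = 292.571.
∂Q_1/∂P_2 = −229/P_2² = -0.7924.
ε = (∂Q_1/∂P_2)(P_2/Q_1) = -0.7924 × (17/292.571) ≈ -0.046.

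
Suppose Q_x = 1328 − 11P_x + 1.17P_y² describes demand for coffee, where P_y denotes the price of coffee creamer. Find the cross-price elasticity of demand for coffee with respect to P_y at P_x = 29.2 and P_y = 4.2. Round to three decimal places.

0.040

At P_x = 29.2 and P_y = 4.2: Q_x = 1027.439.
∂Q_x/∂P_y = 2.34P_y = 2.34(4.2) = 9.8280.
ε = (∂Q_x/∂P_y)(P_y/Q_x) = 9.8280 × (4.2/1027.439) ≈ 0.040.
ε > 0: substitutes.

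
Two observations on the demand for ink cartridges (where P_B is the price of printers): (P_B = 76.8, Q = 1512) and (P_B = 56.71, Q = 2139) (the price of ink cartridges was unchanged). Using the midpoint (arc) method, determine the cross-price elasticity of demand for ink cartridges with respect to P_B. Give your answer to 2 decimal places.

-1.14

ΔQ_A = 2139 − 1512 = 627; ΔP_B = 56.71 − 76.8 = -20.09.
Midpoints: Q̄_A = 1825.5, P̄_B = 66.75.
ε = (ΔQ_A/Q̄_A)/(ΔP_B/P̄_B) = (627/1825.5)/(-20.09/66.75) ≈ -1.14.
ε < 0: ink cartridges and printers are complements.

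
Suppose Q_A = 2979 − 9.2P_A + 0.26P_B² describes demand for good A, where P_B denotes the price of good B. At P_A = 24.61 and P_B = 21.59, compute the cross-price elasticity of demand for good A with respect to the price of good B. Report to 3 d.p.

0.084

At P_A = 24.61 and P_B = 21.59: Q_A = 2873.781.
∂Q_A/∂P_B = 0.52P_B = 0.52(21.59) = 11.2268.
ε = (∂Q_A/∂P_B)(P_B/Q_A) = 11.2268 × (21.59/2873.781) ≈ 0.084.
ε > 0: substitutes.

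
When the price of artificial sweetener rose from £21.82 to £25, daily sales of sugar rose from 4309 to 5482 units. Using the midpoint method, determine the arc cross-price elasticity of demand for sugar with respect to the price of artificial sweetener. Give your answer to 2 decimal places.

ΔQ_A = 5482 − 4309 = 1173; ΔP_B = 25 − 21.82 = 3.18.
Midpoints: Q̄_A = 4895.5, P̄_B = 23.41.
ε = (ΔQ_A/Q̄_A)/(ΔP_B/P̄_B) = (1173/4895.5)/(3.18/23.41) ≈ 1.76.

1.76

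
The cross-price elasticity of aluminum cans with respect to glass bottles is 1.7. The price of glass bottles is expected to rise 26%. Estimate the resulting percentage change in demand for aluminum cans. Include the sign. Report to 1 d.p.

%ΔQ ≈ ε × %ΔP of glass bottles = 1.7 × (26%) = 44.2%.

44.2%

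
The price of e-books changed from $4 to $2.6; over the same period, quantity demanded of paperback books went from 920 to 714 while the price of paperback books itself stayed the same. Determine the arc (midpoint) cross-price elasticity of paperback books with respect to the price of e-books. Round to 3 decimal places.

ΔQ_A = 714 − 920 = -206; ΔP_B = 2.6 − 4 = -1.4.
Midpoints: Q̄_A = 817.0, P̄_B = 3.30.
ε = (ΔQ_A/Q̄_A)/(ΔP_B/P̄_B) = (-206/817.0)/(-1.4/3.30) ≈ 0.594.

0.594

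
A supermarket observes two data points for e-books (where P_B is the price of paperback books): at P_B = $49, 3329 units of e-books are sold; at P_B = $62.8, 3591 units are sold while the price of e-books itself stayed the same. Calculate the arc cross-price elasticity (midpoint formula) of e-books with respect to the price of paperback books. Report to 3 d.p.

0.307

ΔQ_A = 3591 − 3329 = 262; ΔP_B = 62.8 − 49 = 13.8.
Midpoints: Q̄_A = 3460.0, P̄_B = 55.90.
ε = (ΔQ_A/Q̄_A)/(ΔP_B/P̄_B) = (262/3460.0)/(13.8/55.90) ≈ 0.307.
ε > 0: e-books and paperback books are substitutes.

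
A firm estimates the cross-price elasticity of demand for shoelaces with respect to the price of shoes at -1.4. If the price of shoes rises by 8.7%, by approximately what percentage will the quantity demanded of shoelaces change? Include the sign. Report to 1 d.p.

-12.2%

%ΔQ ≈ ε × %ΔP of shoes = -1.4 × (8.7%) = -12.2%.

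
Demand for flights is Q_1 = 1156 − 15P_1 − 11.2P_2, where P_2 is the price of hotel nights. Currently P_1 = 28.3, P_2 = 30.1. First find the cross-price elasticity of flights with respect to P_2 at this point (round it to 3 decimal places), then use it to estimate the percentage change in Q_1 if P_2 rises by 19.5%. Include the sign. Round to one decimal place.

At P_1 = 28.3, P_2 = 30.1: Q_1 = 394.38.
∂Q_1/∂P_2 = -11.2.
ε = (∂Q_1/∂P_2)(P_2/Q_1) = -11.2000 × 30.1/394.38 ≈ -0.855.
%ΔQ_1 ≈ ε × %ΔP_2 = -0.855 × (19.5%) = -16.7%.

-16.7%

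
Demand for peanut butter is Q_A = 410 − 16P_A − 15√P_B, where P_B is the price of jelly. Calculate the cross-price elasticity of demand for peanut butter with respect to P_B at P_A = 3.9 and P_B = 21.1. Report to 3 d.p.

At P_A = 3.9 and P_B = 21.1: Q_A = 278.698.
∂Q_A/∂P_B = -15/(2√P_B) = -15/(2√21.1) = -1.6328.
ε = (∂Q_A/∂P_B)(P_B/Q_A) = -1.6328 × (21.1/278.698) ≈ -0.124.
ε < 0: complements.

-0.124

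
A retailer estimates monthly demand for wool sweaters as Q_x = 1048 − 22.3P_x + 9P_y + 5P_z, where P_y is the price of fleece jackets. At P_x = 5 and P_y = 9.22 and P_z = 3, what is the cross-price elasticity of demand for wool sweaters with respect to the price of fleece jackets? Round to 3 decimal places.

At P_x = 5 and P_y = 9.22 and P_z = 3: Q_x = 1034.48.
∂Q_x/∂P_y = 9.
ε = (∂Q_x/∂P_y)(P_y/Q_x) = 9 × (9.22/1034.48) ≈ 0.080.
Since ε > 0, wool sweaters and fleece jackets are substitutes.

0.080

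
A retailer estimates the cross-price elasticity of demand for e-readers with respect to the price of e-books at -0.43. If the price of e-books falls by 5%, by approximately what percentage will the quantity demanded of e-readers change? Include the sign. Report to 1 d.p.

%ΔQ ≈ ε × %ΔP of e-books = -0.43 × (-5%) = 2.2%.

2.2%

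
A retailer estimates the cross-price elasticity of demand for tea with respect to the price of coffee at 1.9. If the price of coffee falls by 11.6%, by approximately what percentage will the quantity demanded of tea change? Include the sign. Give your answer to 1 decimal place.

-22.0%

%ΔQ ≈ ε × %ΔP of coffee = 1.9 × (-11.6%) = -22.0%.
Demand for tea falls by about 22.0%.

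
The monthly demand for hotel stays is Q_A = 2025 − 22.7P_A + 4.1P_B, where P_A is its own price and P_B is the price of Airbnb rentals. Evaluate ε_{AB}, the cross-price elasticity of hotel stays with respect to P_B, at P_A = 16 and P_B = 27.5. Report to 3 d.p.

0.064

At P_A = 16 and P_B = 27.5: Q_A = 1774.55.
∂Q_A/∂P_B = 4.1.
ε = (∂Q_A/∂P_B)(P_B/Q_A) = 4.1 × (27.5/1774.55) ≈ 0.064.
Since ε > 0, hotel stays and Airbnb rentals are substitutes.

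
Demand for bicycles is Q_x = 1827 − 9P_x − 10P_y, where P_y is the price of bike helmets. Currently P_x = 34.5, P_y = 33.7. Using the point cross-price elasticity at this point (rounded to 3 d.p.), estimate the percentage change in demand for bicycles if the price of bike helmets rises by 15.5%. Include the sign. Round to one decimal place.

-4.4%

At P_x = 34.5, P_y = 33.7: Q_x = 1179.5.
∂Q_x/∂P_y = -10.
ε = (∂Q_x/∂P_y)(P_y/Q_x) = -10.0000 × 33.7/1179.5 ≈ -0.286.
%ΔQ_x ≈ ε × %ΔP_y = -0.286 × (15.5%) = -4.4%.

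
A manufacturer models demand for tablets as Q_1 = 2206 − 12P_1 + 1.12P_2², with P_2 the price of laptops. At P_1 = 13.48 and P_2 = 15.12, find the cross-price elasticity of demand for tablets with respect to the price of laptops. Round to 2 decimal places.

0.22

At P_1 = 13.48 and P_2 = 15.12: Q_1 = 2300.288.
∂Q_1/∂P_2 = 2.24P_2 = 2.24(15.12) = 33.8688.
ε = (∂Q_1/∂P_2)(P_2/Q_1) = 33.8688 × (15.12/2300.288) ≈ 0.22.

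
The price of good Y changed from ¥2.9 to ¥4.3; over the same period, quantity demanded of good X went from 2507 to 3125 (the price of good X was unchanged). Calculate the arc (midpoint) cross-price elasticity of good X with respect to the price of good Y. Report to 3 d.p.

0.564

ΔQ_X = 3125 − 2507 = 618; ΔP_Y = 4.3 − 2.9 = 1.4.
Midpoints: Q̄_X = 2816.0, P̄_Y = 3.60.
ε = (ΔQ_X/Q̄_X)/(ΔP_Y/P̄_Y) = (618/2816.0)/(1.4/3.60) ≈ 0.564.
ε > 0: good X and good Y are substitutes.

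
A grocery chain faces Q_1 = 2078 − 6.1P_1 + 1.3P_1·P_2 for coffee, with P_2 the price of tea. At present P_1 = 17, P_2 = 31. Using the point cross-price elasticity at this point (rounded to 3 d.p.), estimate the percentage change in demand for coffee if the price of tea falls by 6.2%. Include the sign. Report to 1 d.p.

-1.6%

At P_1 = 17, P_2 = 31: Q_1 = 2659.4.
∂Q_1/∂P_2 = 1.3P_1 = 22.1000.
ε = (∂Q_1/∂P_2)(P_2/Q_1) = 22.1000 × 31/2659.4 ≈ 0.258.
%ΔQ_1 ≈ ε × %ΔP_2 = 0.258 × (-6.2%) = -1.6%.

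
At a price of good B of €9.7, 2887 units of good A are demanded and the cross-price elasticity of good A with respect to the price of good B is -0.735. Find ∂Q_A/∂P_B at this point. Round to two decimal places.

-218.76

ε = (∂Q_A/∂P_B)·(P_B/Q_A) ⇒ ∂Q_A/∂P_B = ε·Q_A/P_B = -0.735 × 2887/9.7 ≈ -218.76.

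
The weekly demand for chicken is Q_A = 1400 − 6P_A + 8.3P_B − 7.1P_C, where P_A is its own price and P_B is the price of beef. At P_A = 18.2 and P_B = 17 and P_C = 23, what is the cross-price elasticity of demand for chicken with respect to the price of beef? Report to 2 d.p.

At P_A = 18.2 and P_B = 17 and P_C = 23: Q_A = 1268.6.
∂Q_A/∂P_B = 8.3.
ε = (∂Q_A/∂P_B)(P_B/Q_A) = 8.3 × (17/1268.6) ≈ 0.11.

0.11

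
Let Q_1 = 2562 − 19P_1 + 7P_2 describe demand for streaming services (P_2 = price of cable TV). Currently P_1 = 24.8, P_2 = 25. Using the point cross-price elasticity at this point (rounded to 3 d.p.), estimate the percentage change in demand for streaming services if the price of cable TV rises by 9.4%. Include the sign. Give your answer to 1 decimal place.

0.7%

At P_1 = 24.8, P_2 = 25: Q_1 = 2265.8.
∂Q_1/∂P_2 = 7.
ε = (∂Q_1/∂P_2)(P_2/Q_1) = 7.0000 × 25/2265.8 ≈ 0.077.
%ΔQ_1 ≈ ε × %ΔP_2 = 0.077 × (9.4%) = 0.7%.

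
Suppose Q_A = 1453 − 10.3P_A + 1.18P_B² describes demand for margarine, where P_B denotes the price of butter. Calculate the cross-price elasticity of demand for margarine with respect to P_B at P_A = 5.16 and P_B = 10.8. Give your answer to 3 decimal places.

0.179

At P_A = 5.16 and P_B = 10.8: Q_A = 1537.487.
∂Q_A/∂P_B = 2.36P_B = 2.36(10.8) = 25.4880.
ε = (∂Q_A/∂P_B)(P_B/Q_A) = 25.4880 × (10.8/1537.487) ≈ 0.179.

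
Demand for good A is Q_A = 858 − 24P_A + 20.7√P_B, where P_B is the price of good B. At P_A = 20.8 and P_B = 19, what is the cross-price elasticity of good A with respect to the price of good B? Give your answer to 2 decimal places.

At P_A = 20.8 and P_B = 19: Q_A = 449.029.
∂Q_A/∂P_B = 20.7/(2√P_B) = 20.7/(2√19) = 2.3745.
ε = (∂Q_A/∂P_B)(P_B/Q_A) = 2.3745 × (19/449.029) ≈ 0.10.
ε > 0: substitutes.

0.10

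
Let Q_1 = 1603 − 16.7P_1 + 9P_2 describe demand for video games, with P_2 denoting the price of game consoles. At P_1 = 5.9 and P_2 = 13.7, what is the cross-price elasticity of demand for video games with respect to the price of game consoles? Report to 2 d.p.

0.08

At P_1 = 5.9 and P_2 = 13.7: Q_1 = 1627.77.
∂Q_1/∂P_2 = 9.
ε = (∂Q_1/∂P_2)(P_2/Q_1) = 9 × (13.7/1627.77) ≈ 0.08.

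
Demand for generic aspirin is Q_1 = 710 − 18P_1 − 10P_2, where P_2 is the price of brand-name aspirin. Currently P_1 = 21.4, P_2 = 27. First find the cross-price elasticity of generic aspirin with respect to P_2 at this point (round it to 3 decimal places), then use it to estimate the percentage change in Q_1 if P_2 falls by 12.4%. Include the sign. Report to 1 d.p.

61.1%

At P_1 = 21.4, P_2 = 27: Q_1 = 54.8.
∂Q_1/∂P_2 = -10.
ε = (∂Q_1/∂P_2)(P_2/Q_1) = -10.0000 × 27/54.8 ≈ -4.927.
%ΔQ_1 ≈ ε × %ΔP_2 = -4.927 × (-12.4%) = 61.1%.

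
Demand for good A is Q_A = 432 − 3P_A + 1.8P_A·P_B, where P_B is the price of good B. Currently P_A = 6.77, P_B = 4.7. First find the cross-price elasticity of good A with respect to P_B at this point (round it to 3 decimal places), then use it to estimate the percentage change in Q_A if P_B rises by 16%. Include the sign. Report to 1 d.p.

2.0%

At P_A = 6.77, P_B = 4.7: Q_A = 468.964.
∂Q_A/∂P_B = 1.8P_A = 12.1860.
ε = (∂Q_A/∂P_B)(P_B/Q_A) = 12.1860 × 4.7/468.964 ≈ 0.122.
%ΔQ_A ≈ ε × %ΔP_B = 0.122 × (16%) = 2.0%.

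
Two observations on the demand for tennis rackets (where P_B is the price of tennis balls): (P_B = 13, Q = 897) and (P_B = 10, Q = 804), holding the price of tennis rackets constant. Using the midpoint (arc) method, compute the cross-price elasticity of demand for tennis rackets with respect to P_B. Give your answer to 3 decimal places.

ΔQ_A = 804 − 897 = -93; ΔP_B = 10 − 13 = -3.
Midpoints: Q̄_A = 850.5, P̄_B = 11.50.
ε = (ΔQ_A/Q̄_A)/(ΔP_B/P̄_B) = (-93/850.5)/(-3/11.50) ≈ 0.419.

0.419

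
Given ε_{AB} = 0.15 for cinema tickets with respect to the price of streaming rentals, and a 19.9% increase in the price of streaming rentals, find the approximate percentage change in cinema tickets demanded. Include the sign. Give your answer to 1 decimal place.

3.0%

%ΔQ ≈ ε × %ΔP of streaming rentals = 0.15 × (19.9%) = 3.0%.
Demand for cinema tickets rises by about 3.0%.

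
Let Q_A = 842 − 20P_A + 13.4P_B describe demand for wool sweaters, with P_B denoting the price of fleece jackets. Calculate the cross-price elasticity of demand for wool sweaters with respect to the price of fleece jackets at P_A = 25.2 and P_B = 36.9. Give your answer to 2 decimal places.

At P_A = 25.2 and P_B = 36.9: Q_A = 832.46.
∂Q_A/∂P_B = 13.4.
ε = (∂Q_A/∂P_B)(P_B/Q_A) = 13.4 × (36.9/832.46) ≈ 0.59.
Since ε > 0, wool sweaters and fleece jackets are substitutes.

0.59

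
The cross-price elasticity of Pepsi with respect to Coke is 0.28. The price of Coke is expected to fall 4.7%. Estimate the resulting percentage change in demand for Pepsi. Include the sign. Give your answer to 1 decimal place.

-1.3%

%ΔQ ≈ ε × %ΔP of Coke = 0.28 × (-4.7%) = -1.3%.
Demand for Pepsi falls by about 1.3%.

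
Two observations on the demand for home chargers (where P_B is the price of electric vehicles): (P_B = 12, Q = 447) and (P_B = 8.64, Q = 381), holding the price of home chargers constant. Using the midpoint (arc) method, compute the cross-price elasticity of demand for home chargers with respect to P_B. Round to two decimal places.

0.49

ΔQ_A = 381 − 447 = -66; ΔP_B = 8.64 − 12 = -3.36.
Midpoints: Q̄_A = 414.0, P̄_B = 10.32.
ε = (ΔQ_A/Q̄_A)/(ΔP_B/P̄_B) = (-66/414.0)/(-3.36/10.32) ≈ 0.49.
ε > 0: home chargers and electric vehicles are substitutes.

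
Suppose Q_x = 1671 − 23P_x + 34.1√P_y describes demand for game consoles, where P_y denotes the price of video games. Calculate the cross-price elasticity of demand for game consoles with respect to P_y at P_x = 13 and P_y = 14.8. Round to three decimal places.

0.044

At P_x = 13 and P_y = 14.8: Q_x = 1503.185.
∂Q_x/∂P_y = 34.1/(2√P_y) = 34.1/(2√14.8) = 4.4319.
ε = (∂Q_x/∂P_y)(P_y/Q_x) = 4.4319 × (14.8/1503.185) ≈ 0.044.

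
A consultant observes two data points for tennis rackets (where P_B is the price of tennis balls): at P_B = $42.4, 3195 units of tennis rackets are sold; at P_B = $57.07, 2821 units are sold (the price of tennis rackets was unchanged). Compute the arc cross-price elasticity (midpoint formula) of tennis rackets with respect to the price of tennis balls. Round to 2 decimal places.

ΔQ_A = 2821 − 3195 = -374; ΔP_B = 57.07 − 42.4 = 14.67.
Midpoints: Q̄_A = 3008.0, P̄_B = 49.73.
ε = (ΔQ_A/Q̄_A)/(ΔP_B/P̄_B) = (-374/3008.0)/(14.67/49.73) ≈ -0.42.
ε < 0: tennis rackets and tennis balls are complements.

-0.42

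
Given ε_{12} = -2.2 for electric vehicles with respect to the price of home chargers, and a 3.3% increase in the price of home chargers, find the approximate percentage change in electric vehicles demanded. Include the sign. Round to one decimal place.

-7.3%

%ΔQ ≈ ε × %ΔP of home chargers = -2.2 × (3.3%) = -7.3%.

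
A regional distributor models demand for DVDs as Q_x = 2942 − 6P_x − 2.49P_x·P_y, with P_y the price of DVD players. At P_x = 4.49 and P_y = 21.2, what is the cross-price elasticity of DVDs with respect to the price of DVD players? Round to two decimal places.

At P_x = 4.49 and P_y = 21.2: Q_x = 2678.042.
∂Q_x/∂P_y = -2.49P_x = -2.49(4.49) = -11.1801.
ε = (∂Q_x/∂P_y)(P_y/Q_x) = -11.1801 × (21.2/2678.042) ≈ -0.09.

-0.09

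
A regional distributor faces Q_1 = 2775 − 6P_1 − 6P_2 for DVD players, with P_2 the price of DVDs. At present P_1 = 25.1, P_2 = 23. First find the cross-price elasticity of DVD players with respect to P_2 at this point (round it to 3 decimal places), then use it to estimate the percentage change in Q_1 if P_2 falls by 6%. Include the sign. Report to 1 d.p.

At P_1 = 25.1, P_2 = 23: Q_1 = 2486.4.
∂Q_1/∂P_2 = -6.
ε = (∂Q_1/∂P_2)(P_2/Q_1) = -6.0000 × 23/2486.4 ≈ -0.056.
%ΔQ_1 ≈ ε × %ΔP_2 = -0.056 × (-6%) = 0.3%.

0.3%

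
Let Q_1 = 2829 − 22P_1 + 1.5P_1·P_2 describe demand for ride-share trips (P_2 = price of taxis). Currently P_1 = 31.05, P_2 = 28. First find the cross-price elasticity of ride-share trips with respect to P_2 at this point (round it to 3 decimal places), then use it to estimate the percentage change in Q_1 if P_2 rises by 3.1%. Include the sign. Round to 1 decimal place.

At P_1 = 31.05, P_2 = 28: Q_1 = 3450.
∂Q_1/∂P_2 = 1.5P_1 = 46.5750.
ε = (∂Q_1/∂P_2)(P_2/Q_1) = 46.5750 × 28/3450 ≈ 0.378.
%ΔQ_1 ≈ ε × %ΔP_2 = 0.378 × (3.1%) = 1.2%.

1.2%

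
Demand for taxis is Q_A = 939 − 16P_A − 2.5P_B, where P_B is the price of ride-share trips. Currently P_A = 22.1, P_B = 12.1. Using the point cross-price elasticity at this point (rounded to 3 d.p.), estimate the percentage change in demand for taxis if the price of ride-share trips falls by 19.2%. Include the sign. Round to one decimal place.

At P_A = 22.1, P_B = 12.1: Q_A = 555.15.
∂Q_A/∂P_B = -2.5.
ε = (∂Q_A/∂P_B)(P_B/Q_A) = -2.5000 × 12.1/555.15 ≈ -0.054.
%ΔQ_A ≈ ε × %ΔP_B = -0.054 × (-19.2%) = 1.0%.

1.0%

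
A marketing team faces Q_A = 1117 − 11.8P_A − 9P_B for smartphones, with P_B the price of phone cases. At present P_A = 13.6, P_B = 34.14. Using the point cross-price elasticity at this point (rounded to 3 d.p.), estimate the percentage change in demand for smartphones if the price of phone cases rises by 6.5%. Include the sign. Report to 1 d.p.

-3.1%

At P_A = 13.6, P_B = 34.14: Q_A = 649.26.
∂Q_A/∂P_B = -9.
ε = (∂Q_A/∂P_B)(P_B/Q_A) = -9.0000 × 34.14/649.26 ≈ -0.473.
%ΔQ_A ≈ ε × %ΔP_B = -0.473 × (6.5%) = -3.1%.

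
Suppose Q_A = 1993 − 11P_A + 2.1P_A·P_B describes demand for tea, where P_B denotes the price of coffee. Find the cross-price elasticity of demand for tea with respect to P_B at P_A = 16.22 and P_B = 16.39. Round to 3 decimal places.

0.235

At P_A = 16.22 and P_B = 16.39: Q_A = 2372.856.
∂Q_A/∂P_B = 2.1P_A = 2.1(16.22) = 34.0620.
ε = (∂Q_A/∂P_B)(P_B/Q_A) = 34.0620 × (16.39/2372.856) ≈ 0.235.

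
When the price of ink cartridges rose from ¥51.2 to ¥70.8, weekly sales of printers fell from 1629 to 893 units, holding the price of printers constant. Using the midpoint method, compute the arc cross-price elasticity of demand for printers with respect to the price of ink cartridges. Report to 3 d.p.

ΔQ_A = 893 − 1629 = -736; ΔP_B = 70.8 − 51.2 = 19.6.
Midpoints: Q̄_A = 1261.0, P̄_B = 61.00.
ε = (ΔQ_A/Q̄_A)/(ΔP_B/P̄_B) = (-736/1261.0)/(19.6/61.00) ≈ -1.817.
ε < 0: printers and ink cartridges are complements.

-1.817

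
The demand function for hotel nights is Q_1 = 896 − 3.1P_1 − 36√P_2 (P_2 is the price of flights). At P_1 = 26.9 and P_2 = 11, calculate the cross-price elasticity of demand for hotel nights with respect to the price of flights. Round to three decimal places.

At P_1 = 26.9 and P_2 = 11: Q_1 = 693.212.
∂Q_1/∂P_2 = -36/(2√P_2) = -36/(2√11) = -5.4272.
ε = (∂Q_1/∂P_2)(P_2/Q_1) = -5.4272 × (11/693.212) ≈ -0.086.
ε < 0: complements.

-0.086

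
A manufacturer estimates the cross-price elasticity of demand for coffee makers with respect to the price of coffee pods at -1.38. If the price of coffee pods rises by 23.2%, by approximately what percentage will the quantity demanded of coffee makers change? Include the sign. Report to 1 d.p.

-32.0%

%ΔQ ≈ ε × %ΔP of coffee pods = -1.38 × (23.2%) = -32.0%.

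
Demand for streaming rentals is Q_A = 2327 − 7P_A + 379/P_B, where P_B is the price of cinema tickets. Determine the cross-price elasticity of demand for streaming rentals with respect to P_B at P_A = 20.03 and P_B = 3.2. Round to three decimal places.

At P_A = 20.03 and P_B = 3.2: Q_A = 2305.227.
∂Q_A/∂P_B = −379/P_B² = -37.0117.
ε = (∂Q_A/∂P_B)(P_B/Q_A) = -37.0117 × (3.2/2305.227) ≈ -0.051.

-0.051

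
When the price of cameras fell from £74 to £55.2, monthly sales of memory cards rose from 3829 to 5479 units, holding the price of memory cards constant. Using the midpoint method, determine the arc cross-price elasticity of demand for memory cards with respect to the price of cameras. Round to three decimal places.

ΔQ_A = 5479 − 3829 = 1650; ΔP_B = 55.2 − 74 = -18.8.
Midpoints: Q̄_A = 4654.0, P̄_B = 64.60.
ε = (ΔQ_A/Q̄_A)/(ΔP_B/P̄_B) = (1650/4654.0)/(-18.8/64.60) ≈ -1.218.
ε < 0: memory cards and cameras are complements.

-1.218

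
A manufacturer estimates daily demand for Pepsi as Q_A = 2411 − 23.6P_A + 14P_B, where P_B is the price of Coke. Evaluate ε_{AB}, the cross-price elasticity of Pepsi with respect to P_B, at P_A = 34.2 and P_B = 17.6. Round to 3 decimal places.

0.133

At P_A = 34.2 and P_B = 17.6: Q_A = 1850.28.
∂Q_A/∂P_B = 14.
ε = (∂Q_A/∂P_B)(P_B/Q_A) = 14 × (17.6/1850.28) ≈ 0.133.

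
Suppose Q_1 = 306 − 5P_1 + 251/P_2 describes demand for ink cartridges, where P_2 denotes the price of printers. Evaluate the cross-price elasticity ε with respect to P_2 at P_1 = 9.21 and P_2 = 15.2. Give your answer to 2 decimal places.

-0.06

At P_1 = 9.21 and P_2 = 15.2: Q_1 = 276.463.
∂Q_1/∂P_2 = −251/P_2² = -1.0864.
ε = (∂Q_1/∂P_2)(P_2/Q_1) = -1.0864 × (15.2/276.463) ≈ -0.06.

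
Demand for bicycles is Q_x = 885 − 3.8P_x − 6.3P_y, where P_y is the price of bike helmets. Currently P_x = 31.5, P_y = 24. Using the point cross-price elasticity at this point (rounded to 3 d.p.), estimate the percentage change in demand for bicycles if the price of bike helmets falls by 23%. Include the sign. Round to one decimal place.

5.7%

At P_x = 31.5, P_y = 24: Q_x = 614.1.
∂Q_x/∂P_y = -6.3.
ε = (∂Q_x/∂P_y)(P_y/Q_x) = -6.3000 × 24/614.1 ≈ -0.246.
%ΔQ_x ≈ ε × %ΔP_y = -0.246 × (-23%) = 5.7%.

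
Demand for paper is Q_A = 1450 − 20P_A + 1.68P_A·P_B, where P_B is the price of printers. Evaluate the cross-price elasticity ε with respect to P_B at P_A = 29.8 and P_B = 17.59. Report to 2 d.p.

At P_A = 29.8 and P_B = 17.59: Q_A = 1734.626.
∂Q_A/∂P_B = 1.68P_A = 1.68(29.8) = 50.0640.
ε = (∂Q_A/∂P_B)(P_B/Q_A) = 50.0640 × (17.59/1734.626) ≈ 0.51.
ε > 0: substitutes.

0.51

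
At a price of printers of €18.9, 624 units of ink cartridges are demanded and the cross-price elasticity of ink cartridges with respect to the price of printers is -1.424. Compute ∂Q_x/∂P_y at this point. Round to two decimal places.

ε = (∂Q_x/∂P_y)·(P_y/Q_x) ⇒ ∂Q_x/∂P_y = ε·Q_x/P_y = -1.424 × 624/18.9 ≈ -47.01.

-47.01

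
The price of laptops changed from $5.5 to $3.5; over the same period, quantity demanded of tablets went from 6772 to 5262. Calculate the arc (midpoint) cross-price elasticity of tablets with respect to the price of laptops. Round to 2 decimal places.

0.56

ΔQ_A = 5262 − 6772 = -1510; ΔP_B = 3.5 − 5.5 = -2.
Midpoints: Q̄_A = 6017.0, P̄_B = 4.50.
ε = (ΔQ_A/Q̄_A)/(ΔP_B/P̄_B) = (-1510/6017.0)/(-2/4.50) ≈ 0.56.
ε > 0: tablets and laptops are substitutes.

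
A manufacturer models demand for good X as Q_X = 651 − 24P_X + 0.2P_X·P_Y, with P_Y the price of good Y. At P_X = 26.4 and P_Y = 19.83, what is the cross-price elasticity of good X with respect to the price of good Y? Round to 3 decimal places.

0.857

At P_X = 26.4 and P_Y = 19.83: Q_X = 122.102.
∂Q_X/∂P_Y = 0.2P_X = 0.2(26.4) = 5.2800.
ε = (∂Q_X/∂P_Y)(P_Y/Q_X) = 5.2800 × (19.83/122.102) ≈ 0.857.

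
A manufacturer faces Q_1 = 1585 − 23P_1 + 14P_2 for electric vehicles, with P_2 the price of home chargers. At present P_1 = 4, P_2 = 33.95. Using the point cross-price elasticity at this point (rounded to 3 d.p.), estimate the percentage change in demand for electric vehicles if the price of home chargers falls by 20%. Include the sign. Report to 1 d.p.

-4.8%

At P_1 = 4, P_2 = 33.95: Q_1 = 1968.3.
∂Q_1/∂P_2 = 14.
ε = (∂Q_1/∂P_2)(P_2/Q_1) = 14.0000 × 33.95/1968.3 ≈ 0.241.
%ΔQ_1 ≈ ε × %ΔP_2 = 0.241 × (-20%) = -4.8%.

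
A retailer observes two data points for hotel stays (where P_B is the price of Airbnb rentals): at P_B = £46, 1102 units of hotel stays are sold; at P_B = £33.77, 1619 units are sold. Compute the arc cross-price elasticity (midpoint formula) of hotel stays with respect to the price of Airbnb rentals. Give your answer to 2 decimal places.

-1.24

ΔQ_A = 1619 − 1102 = 517; ΔP_B = 33.77 − 46 = -12.23.
Midpoints: Q̄_A = 1360.5, P̄_B = 39.89.
ε = (ΔQ_A/Q̄_A)/(ΔP_B/P̄_B) = (517/1360.5)/(-12.23/39.89) ≈ -1.24.
ε < 0: hotel stays and Airbnb rentals are complements.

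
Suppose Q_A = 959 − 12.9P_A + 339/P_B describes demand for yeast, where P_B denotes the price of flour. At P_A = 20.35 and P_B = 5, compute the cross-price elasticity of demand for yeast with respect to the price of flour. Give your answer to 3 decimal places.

At P_A = 20.35 and P_B = 5: Q_A = 764.285.
∂Q_A/∂P_B = −339/P_B² = -13.5600.
ε = (∂Q_A/∂P_B)(P_B/Q_A) = -13.5600 × (5/764.285) ≈ -0.089.

-0.089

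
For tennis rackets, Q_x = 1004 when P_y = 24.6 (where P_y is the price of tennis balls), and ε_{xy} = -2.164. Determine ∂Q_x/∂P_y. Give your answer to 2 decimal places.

-88.32

ε = (∂Q_x/∂P_y)·(P_y/Q_x) ⇒ ∂Q_x/∂P_y = ε·Q_x/P_y = -2.164 × 1004/24.6 ≈ -88.32.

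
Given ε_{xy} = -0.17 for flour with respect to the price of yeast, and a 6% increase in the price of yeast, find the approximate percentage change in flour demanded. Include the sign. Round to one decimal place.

-1.0%

%ΔQ ≈ ε × %ΔP of yeast = -0.17 × (6%) = -1.0%.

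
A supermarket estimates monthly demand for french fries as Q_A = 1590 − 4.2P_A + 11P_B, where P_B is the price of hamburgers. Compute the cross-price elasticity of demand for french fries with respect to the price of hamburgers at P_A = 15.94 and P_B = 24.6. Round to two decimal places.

At P_A = 15.94 and P_B = 24.6: Q_A = 1793.652.
∂Q_A/∂P_B = 11.
ε = (∂Q_A/∂P_B)(P_B/Q_A) = 11 × (24.6/1793.652) ≈ 0.15.

0.15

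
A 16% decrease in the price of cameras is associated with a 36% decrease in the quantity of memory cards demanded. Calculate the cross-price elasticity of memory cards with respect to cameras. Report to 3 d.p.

ε = (%ΔQ of memory cards) / (%ΔP of cameras) = (-36%) / (-16%) ≈ 2.250.
Positive cross-price elasticity: substitutes.

2.250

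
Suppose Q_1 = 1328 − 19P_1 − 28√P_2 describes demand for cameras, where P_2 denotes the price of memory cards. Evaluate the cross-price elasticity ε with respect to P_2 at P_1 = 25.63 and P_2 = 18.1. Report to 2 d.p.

-0.08

At P_1 = 25.63 and P_2 = 18.1: Q_1 = 721.907.
∂Q_1/∂P_2 = -28/(2√P_2) = -28/(2√18.1) = -3.2907.
ε = (∂Q_1/∂P_2)(P_2/Q_1) = -3.2907 × (18.1/721.907) ≈ -0.08.
ε < 0: complements.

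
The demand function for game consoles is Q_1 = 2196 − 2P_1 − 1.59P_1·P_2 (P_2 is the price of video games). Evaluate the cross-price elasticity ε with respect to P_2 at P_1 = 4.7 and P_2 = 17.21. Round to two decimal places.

-0.06

At P_1 = 4.7 and P_2 = 17.21: Q_1 = 2057.990.
∂Q_1/∂P_2 = -1.59P_1 = -1.59(4.7) = -7.4730.
ε = (∂Q_1/∂P_2)(P_2/Q_1) = -7.4730 × (17.21/2057.990) ≈ -0.06.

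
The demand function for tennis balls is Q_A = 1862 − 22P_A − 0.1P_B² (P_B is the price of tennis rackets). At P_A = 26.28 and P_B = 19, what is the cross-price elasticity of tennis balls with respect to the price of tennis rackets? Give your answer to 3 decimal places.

-0.058

At P_A = 26.28 and P_B = 19: Q_A = 1247.74.
∂Q_A/∂P_B = -0.2P_B = -0.2(19) = -3.8000.
ε = (∂Q_A/∂P_B)(P_B/Q_A) = -3.8000 × (19/1247.74) ≈ -0.058.
ε < 0: complements.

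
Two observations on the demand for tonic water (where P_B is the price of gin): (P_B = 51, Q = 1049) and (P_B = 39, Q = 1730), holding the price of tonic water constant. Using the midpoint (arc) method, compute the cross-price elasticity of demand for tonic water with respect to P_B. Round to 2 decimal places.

ΔQ_A = 1730 − 1049 = 681; ΔP_B = 39 − 51 = -12.
Midpoints: Q̄_A = 1389.5, P̄_B = 45.00.
ε = (ΔQ_A/Q̄_A)/(ΔP_B/P̄_B) = (681/1389.5)/(-12/45.00) ≈ -1.84.
ε < 0: tonic water and gin are complements.

-1.84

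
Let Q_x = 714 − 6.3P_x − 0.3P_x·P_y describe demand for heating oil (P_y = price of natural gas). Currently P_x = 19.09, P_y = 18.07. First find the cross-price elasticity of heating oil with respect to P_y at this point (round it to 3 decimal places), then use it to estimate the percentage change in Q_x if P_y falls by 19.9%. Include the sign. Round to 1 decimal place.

At P_x = 19.09, P_y = 18.07: Q_x = 490.246.
∂Q_x/∂P_y = -0.3P_x = -5.7270.
ε = (∂Q_x/∂P_y)(P_y/Q_x) = -5.7270 × 18.07/490.246 ≈ -0.211.
%ΔQ_x ≈ ε × %ΔP_y = -0.211 × (-19.9%) = 4.2%.

4.2%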